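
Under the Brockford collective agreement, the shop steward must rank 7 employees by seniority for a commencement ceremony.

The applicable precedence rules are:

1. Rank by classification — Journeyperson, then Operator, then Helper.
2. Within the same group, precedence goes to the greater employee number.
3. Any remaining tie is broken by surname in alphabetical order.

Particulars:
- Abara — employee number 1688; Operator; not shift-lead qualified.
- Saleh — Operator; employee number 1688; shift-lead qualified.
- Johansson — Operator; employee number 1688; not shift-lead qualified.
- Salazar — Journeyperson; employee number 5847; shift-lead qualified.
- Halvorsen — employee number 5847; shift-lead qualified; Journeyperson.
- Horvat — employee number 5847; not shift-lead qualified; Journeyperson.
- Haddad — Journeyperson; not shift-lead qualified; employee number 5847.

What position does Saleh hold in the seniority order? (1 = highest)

By classification: Haddad, Halvorsen, Horvat and Salazar (Journeyperson); then Abara, Johansson and Saleh (Operator).
Haddad, Halvorsen, Horvat and Salazar all have employee number 5847, so the next rule applies.
Among Haddad, Halvorsen, Horvat and Salazar, alphabetically by surname: Haddad before Halvorsen before Horvat before Salazar.
Abara, Johansson and Saleh all have employee number 1688, so the next rule applies.
Among Abara, Johansson and Saleh, alphabetically by surname: Abara before Johansson before Saleh.
Order: Haddad, Halvorsen, Horvat, Salazar, Abara, Johansson, Saleh. So position 7.

7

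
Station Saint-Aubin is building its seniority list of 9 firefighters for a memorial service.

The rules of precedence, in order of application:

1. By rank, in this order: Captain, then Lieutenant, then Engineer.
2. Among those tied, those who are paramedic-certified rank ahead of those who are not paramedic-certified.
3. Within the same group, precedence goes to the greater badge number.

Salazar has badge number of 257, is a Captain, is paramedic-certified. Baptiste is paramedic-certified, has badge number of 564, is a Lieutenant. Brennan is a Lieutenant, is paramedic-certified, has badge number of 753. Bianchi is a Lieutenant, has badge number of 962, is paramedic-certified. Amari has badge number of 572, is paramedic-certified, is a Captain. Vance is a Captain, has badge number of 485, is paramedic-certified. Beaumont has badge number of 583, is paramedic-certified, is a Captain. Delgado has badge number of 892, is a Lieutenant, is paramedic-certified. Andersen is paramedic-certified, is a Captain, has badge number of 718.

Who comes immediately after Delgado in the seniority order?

By rank: Andersen, Beaumont, Amari, Vance and Salazar (Captain); then Bianchi, Delgado, Brennan and Baptiste (Lieutenant).
Andersen, Beaumont, Amari, Vance and Salazar are each paramedic-certified, so the next rule applies.
Among Andersen, Beaumont, Amari, Vance and Salazar, by badge number (higher first): Andersen (718) before Beaumont (583) before Amari (572) before Vance (485) before Salazar (257).
Bianchi, Delgado, Brennan and Baptiste are each paramedic-certified, so the next rule applies.
Among Bianchi, Delgado, Brennan and Baptiste, by badge number (higher first): Bianchi (962) before Delgado (892) before Brennan (753) before Baptiste (564).
Order: Andersen, Beaumont, Amari, Vance, Salazar, Bianchi, Delgado, Brennan, Baptiste.

Brennan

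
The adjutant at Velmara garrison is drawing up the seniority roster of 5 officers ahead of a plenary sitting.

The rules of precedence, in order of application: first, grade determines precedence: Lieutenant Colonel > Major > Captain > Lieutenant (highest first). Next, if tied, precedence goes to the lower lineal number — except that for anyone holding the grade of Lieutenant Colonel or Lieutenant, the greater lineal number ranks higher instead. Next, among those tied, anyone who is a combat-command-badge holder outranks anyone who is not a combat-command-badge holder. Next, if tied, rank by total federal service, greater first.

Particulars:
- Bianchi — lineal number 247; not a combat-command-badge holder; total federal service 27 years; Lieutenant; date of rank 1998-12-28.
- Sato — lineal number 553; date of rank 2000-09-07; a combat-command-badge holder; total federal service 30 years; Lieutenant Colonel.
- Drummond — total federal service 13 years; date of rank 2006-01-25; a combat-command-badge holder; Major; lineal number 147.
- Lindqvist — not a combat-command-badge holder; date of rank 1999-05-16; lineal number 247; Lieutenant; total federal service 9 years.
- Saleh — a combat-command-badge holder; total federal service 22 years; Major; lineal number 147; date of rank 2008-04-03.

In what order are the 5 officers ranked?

Sato, Saleh, Drummond, Bianchi, Lindqvist

By grade: Sato (Lieutenant Colonel); then Saleh and Drummond (Major); then Bianchi and Lindqvist (Lieutenant).
Saleh and Drummond both have lineal number 147, so the next rule applies.
Saleh and Drummond are each a combat-command-badge holder, so the next rule applies.
Among Saleh and Drummond, by total federal service (higher first): Saleh (22 years) before Drummond (13 years).
Bianchi and Lindqvist both have lineal number 247, so the next rule applies.
Bianchi and Lindqvist are each not a combat-command-badge holder, so the next rule applies.
Among Bianchi and Lindqvist, by total federal service (higher first): Bianchi (27 years) before Lindqvist (9 years).
Full order: Sato, Saleh, Drummond, Bianchi, Lindqvist.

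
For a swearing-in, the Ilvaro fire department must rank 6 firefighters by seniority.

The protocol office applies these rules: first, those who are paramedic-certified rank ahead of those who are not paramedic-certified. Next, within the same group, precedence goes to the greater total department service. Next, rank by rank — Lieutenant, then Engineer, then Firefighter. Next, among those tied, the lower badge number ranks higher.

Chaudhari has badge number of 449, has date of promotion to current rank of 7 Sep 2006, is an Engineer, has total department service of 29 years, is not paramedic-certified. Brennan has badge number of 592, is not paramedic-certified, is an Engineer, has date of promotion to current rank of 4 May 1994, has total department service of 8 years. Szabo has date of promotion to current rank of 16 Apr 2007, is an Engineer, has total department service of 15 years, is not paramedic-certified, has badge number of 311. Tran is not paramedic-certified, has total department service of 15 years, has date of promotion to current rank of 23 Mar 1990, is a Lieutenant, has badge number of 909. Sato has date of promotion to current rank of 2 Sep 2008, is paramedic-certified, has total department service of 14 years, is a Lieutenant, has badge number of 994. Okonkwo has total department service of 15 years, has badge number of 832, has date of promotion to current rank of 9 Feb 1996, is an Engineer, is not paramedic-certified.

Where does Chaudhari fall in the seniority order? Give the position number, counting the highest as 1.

By the first rule: Sato (paramedic-certified); then Chaudhari, Tran, Szabo, Okonkwo and Brennan (each not paramedic-certified).
Among Chaudhari, Tran, Szabo, Okonkwo and Brennan, by total department service (higher first): Chaudhari (29 years) before Tran, Szabo and Okonkwo (15 years) before Brennan (8 years).
Among Tran, Szabo and Okonkwo, by rank: Tran (Lieutenant) before Szabo and Okonkwo (Engineer).
Among Szabo and Okonkwo, by badge number (lower first): Szabo (311) before Okonkwo (832).
Order: Sato, Chaudhari, Tran, Szabo, Okonkwo, Brennan. So position 2.

2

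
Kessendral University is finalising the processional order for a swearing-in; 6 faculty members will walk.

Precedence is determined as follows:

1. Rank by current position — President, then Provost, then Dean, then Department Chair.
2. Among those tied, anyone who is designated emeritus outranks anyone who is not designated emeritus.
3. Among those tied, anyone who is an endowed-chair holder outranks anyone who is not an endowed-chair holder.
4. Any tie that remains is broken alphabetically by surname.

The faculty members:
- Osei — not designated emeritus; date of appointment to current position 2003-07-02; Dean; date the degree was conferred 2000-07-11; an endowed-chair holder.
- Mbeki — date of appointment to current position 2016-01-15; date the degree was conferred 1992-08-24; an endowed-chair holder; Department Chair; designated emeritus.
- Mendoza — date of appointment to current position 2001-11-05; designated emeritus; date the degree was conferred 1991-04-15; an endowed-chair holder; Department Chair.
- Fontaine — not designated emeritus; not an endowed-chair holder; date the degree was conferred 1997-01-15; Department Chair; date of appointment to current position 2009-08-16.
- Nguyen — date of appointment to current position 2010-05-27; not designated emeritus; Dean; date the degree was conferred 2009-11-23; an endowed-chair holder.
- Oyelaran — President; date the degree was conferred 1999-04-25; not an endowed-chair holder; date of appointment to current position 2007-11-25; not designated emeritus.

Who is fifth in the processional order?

Mendoza

By current position: Oyelaran (President); then Nguyen and Osei (Dean); then Mbeki, Mendoza and Fontaine (Department Chair).
Nguyen and Osei are each not designated emeritus, so the next rule applies.
Nguyen and Osei are each an endowed-chair holder, so the next rule applies.
Among Nguyen and Osei, alphabetically by surname: Nguyen before Osei.
Among Mbeki, Mendoza and Fontaine, designated emeritus before not designated emeritus: Mbeki and Mendoza (designated emeritus) before Fontaine (not designated emeritus).
Mbeki and Mendoza are each an endowed-chair holder, so the next rule applies.
Among Mbeki and Mendoza, alphabetically by surname: Mbeki before Mendoza.
Order: Oyelaran, Nguyen, Osei, Mbeki, Mendoza, Fontaine.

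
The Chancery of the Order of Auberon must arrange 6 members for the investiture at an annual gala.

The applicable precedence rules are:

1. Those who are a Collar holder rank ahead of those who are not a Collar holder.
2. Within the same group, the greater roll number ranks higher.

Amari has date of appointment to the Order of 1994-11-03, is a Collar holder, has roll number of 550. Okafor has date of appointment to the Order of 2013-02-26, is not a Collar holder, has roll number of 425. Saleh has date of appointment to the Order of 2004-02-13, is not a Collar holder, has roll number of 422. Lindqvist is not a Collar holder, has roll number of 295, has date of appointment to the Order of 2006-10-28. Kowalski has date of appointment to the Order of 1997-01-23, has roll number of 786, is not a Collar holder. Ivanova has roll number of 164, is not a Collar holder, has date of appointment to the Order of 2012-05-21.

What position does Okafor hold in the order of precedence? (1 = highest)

By the first rule: Amari (a Collar holder); then Kowalski, Okafor, Saleh, Lindqvist and Ivanova (each not a Collar holder).
Among Kowalski, Okafor, Saleh, Lindqvist and Ivanova, by roll number (higher first): Kowalski (786) before Okafor (425) before Saleh (422) before Lindqvist (295) before Ivanova (164).
Order: Amari, Kowalski, Okafor, Saleh, Lindqvist, Ivanova. So position 3.

3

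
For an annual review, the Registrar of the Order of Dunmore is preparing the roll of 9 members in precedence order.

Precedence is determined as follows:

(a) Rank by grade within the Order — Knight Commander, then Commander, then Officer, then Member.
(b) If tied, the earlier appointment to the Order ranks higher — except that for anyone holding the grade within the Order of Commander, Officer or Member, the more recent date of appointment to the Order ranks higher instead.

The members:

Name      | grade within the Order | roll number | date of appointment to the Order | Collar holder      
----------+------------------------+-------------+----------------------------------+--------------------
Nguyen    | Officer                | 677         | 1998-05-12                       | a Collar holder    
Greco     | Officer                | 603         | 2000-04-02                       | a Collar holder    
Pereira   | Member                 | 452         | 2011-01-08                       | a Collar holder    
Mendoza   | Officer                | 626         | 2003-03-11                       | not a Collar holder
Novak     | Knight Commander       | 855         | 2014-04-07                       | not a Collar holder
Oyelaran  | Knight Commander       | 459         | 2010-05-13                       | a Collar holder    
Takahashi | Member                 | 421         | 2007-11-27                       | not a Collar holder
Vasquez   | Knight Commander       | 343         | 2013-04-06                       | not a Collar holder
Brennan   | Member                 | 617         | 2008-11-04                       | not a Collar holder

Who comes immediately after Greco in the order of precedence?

Nguyen

By grade within the Order: Oyelaran, Vasquez and Novak (Knight Commander); then Mendoza, Greco and Nguyen (Officer); then Pereira, Brennan and Takahashi (Member).
Among Oyelaran, Vasquez and Novak, by date of appointment to the Order (earlier first): Oyelaran (2010-05-13) before Vasquez (2013-04-06) before Novak (2014-04-07).
Among Mendoza, Greco and Nguyen, by date of appointment to the Order (later first) (reversed rule for this group): Mendoza (2003-03-11) before Greco (2000-04-02) before Nguyen (1998-05-12).
Among Pereira, Brennan and Takahashi, by date of appointment to the Order (later first) (reversed rule for this group): Pereira (2011-01-08) before Brennan (2008-11-04) before Takahashi (2007-11-27).
Order: Oyelaran, Vasquez, Novak, Mendoza, Greco, Nguyen, Pereira, Brennan, Takahashi.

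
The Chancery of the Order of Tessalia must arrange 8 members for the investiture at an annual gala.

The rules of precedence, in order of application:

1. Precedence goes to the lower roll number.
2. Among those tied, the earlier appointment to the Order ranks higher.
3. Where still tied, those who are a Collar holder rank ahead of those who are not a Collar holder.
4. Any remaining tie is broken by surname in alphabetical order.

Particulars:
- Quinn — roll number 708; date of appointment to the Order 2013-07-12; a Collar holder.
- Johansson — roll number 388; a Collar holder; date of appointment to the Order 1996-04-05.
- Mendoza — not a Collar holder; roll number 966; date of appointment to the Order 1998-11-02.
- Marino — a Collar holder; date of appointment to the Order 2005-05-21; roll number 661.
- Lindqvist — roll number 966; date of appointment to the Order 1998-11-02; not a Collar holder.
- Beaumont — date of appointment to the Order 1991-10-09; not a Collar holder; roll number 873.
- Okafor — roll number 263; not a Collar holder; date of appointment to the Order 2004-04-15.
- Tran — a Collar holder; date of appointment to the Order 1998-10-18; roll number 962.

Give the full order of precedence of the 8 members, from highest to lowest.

Okafor, Johansson, Marino, Quinn, Beaumont, Tran, Lindqvist, Mendoza

By roll number (lower first): Okafor (263); then Johansson (388); then Marino (661); then Quinn (708); then Beaumont (873); then Tran (962); then Lindqvist and Mendoza (both 966).
Lindqvist and Mendoza both have date of appointment to the Order 1998-11-02, so the next rule applies.
Lindqvist and Mendoza are each not a Collar holder, so the next rule applies.
Among Lindqvist and Mendoza, alphabetically by surname: Lindqvist before Mendoza.
Full order: Okafor, Johansson, Marino, Quinn, Beaumont, Tran, Lindqvist, Mendoza.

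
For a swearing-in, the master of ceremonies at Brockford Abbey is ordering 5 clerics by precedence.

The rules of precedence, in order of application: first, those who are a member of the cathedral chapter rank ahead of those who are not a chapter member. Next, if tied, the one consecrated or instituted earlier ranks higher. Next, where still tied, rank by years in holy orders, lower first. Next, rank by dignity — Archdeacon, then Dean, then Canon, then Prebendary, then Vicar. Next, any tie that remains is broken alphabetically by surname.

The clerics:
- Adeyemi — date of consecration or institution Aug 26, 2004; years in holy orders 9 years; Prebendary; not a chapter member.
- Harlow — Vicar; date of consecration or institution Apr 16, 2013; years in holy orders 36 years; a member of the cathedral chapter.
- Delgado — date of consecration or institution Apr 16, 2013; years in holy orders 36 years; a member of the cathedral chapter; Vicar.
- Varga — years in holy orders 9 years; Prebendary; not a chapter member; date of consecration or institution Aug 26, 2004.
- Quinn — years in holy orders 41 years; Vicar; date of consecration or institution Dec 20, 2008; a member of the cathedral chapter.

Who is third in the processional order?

By the first rule: Quinn, Delgado and Harlow (each a member of the cathedral chapter); then Adeyemi and Varga (both not a chapter member).
Among Quinn, Delgado and Harlow, by date of consecration or institution (earlier first): Quinn (Dec 20, 2008) before Delgado and Harlow (Apr 16, 2013).
Delgado and Harlow both have years in holy orders 36 years, so the next rule applies.
Delgado and Harlow are each Vicar, so the next rule applies.
Among Delgado and Harlow, alphabetically by surname: Delgado before Harlow.
Adeyemi and Varga both have date of consecration or institution Aug 26, 2004, so the next rule applies.
Adeyemi and Varga both have years in holy orders 9 years, so the next rule applies.
Adeyemi and Varga are each Prebendary, so the next rule applies.
Among Adeyemi and Varga, alphabetically by surname: Adeyemi before Varga.
Order: Quinn, Delgado, Harlow, Adeyemi, Varga.

Harlow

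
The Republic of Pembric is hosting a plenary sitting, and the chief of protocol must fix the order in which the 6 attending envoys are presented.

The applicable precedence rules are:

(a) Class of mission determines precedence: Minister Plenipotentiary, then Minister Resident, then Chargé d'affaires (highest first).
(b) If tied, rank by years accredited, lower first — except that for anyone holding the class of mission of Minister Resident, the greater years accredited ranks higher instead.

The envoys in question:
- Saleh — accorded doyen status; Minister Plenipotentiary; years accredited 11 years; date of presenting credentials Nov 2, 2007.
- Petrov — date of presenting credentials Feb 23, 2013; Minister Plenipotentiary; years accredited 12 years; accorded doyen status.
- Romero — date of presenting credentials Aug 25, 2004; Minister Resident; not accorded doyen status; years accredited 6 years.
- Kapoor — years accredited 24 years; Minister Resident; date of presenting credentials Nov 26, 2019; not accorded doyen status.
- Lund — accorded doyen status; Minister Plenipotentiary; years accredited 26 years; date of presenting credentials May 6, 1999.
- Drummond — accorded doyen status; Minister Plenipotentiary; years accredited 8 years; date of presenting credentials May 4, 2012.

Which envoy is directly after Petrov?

Lund

By class of mission: Drummond, Saleh, Petrov and Lund (Minister Plenipotentiary); then Kapoor and Romero (Minister Resident).
Among Drummond, Saleh, Petrov and Lund, by years accredited (lower first): Drummond (8 years) before Saleh (11 years) before Petrov (12 years) before Lund (26 years).
Among Kapoor and Romero, by years accredited (higher first) (reversed rule for this group): Kapoor (24 years) before Romero (6 years).
Order: Drummond, Saleh, Petrov, Lund, Kapoor, Romero.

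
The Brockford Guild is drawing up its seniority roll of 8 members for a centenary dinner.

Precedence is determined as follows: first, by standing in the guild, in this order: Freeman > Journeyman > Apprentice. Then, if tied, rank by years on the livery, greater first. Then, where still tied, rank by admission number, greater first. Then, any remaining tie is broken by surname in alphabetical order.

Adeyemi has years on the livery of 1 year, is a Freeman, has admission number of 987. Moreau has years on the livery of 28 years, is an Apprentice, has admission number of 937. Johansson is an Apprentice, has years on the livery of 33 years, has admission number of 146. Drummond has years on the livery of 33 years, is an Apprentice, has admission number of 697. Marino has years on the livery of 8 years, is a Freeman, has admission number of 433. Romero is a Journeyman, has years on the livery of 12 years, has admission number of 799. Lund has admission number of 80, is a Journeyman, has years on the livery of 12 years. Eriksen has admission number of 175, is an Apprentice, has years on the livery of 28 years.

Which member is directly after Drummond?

By standing in the guild: Marino and Adeyemi (Freeman); then Romero and Lund (Journeyman); then Drummond, Johansson, Moreau and Eriksen (Apprentice).
Among Marino and Adeyemi, by years on the livery (higher first): Marino (8 years) before Adeyemi (1 year).
Romero and Lund both have years on the livery 12 years, so the next rule applies.
Among Romero and Lund, by admission number (higher first): Romero (799) before Lund (80).
Among Drummond, Johansson, Moreau and Eriksen, by years on the livery (higher first): Drummond and Johansson (33 years) before Moreau and Eriksen (28 years).
Among Drummond and Johansson, by admission number (higher first): Drummond (697) before Johansson (146).
Among Moreau and Eriksen, by admission number (higher first): Moreau (937) before Eriksen (175).
Order: Marino, Adeyemi, Romero, Lund, Drummond, Johansson, Moreau, Eriksen.

Johansson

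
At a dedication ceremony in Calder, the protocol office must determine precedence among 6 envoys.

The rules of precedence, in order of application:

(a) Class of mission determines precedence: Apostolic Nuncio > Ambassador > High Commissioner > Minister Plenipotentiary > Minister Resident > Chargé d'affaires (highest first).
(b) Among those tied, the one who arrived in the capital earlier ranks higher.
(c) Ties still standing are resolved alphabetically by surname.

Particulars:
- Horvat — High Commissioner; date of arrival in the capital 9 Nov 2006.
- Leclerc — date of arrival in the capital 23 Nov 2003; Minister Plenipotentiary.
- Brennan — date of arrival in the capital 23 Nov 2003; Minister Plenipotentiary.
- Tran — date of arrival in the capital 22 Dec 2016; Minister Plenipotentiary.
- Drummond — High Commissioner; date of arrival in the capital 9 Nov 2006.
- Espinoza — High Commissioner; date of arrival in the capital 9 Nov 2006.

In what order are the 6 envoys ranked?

Drummond, Espinoza, Horvat, Brennan, Leclerc, Tran

By class of mission: Drummond, Espinoza and Horvat (High Commissioner); then Brennan, Leclerc and Tran (Minister Plenipotentiary).
Drummond, Espinoza and Horvat all have date of arrival in the capital 9 Nov 2006, so the next rule applies.
Among Drummond, Espinoza and Horvat, alphabetically by surname: Drummond before Espinoza before Horvat.
Among Brennan, Leclerc and Tran, by date of arrival in the capital (earlier first): Brennan and Leclerc (23 Nov 2003) before Tran (22 Dec 2016).
Among Brennan and Leclerc, alphabetically by surname: Brennan before Leclerc.
Full order: Drummond, Espinoza, Horvat, Brennan, Leclerc, Tran.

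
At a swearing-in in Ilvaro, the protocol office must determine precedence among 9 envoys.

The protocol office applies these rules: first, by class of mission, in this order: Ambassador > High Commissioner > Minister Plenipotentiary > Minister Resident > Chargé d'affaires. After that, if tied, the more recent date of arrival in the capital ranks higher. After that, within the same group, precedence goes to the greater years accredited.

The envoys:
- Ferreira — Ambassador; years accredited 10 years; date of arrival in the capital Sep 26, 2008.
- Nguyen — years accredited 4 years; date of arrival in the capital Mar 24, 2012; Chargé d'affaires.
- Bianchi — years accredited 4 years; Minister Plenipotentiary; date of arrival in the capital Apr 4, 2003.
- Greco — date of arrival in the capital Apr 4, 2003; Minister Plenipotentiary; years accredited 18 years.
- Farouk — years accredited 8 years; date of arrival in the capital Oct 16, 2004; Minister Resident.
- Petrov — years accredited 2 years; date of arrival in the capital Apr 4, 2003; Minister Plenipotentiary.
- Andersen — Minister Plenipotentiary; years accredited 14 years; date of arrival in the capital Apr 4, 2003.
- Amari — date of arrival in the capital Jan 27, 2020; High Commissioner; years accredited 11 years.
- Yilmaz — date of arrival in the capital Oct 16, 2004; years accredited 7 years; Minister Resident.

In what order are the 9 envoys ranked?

Ferreira, Amari, Greco, Andersen, Bianchi, Petrov, Farouk, Yilmaz, Nguyen

By class of mission: Ferreira (Ambassador); then Amari (High Commissioner); then Greco, Andersen, Bianchi and Petrov (Minister Plenipotentiary); then Farouk and Yilmaz (Minister Resident); then Nguyen (Chargé d'affaires).
Greco, Andersen, Bianchi and Petrov all have date of arrival in the capital Apr 4, 2003, so the next rule applies.
Among Greco, Andersen, Bianchi and Petrov, by years accredited (higher first): Greco (18 years) before Andersen (14 years) before Bianchi (4 years) before Petrov (2 years).
Farouk and Yilmaz both have date of arrival in the capital Oct 16, 2004, so the next rule applies.
Among Farouk and Yilmaz, by years accredited (higher first): Farouk (8 years) before Yilmaz (7 years).
Full order: Ferreira, Amari, Greco, Andersen, Bianchi, Petrov, Farouk, Yilmaz, Nguyen.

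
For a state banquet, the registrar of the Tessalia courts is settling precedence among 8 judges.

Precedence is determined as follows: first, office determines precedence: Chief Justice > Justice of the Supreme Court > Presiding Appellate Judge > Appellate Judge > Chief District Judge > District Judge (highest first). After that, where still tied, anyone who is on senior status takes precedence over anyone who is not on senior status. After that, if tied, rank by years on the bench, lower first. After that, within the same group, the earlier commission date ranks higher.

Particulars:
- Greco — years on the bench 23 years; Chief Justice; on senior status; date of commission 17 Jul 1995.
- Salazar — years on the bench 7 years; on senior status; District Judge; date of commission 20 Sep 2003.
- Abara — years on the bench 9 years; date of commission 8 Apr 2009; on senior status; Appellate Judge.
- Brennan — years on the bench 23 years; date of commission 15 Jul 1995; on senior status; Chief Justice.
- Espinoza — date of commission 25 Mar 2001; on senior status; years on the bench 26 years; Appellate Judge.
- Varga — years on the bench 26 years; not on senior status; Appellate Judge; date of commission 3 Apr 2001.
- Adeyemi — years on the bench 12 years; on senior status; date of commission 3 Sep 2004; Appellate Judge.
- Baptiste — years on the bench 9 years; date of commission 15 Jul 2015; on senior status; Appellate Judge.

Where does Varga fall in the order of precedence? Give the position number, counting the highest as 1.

7

By office: Brennan and Greco (Chief Justice); then Abara, Baptiste, Adeyemi, Espinoza and Varga (Appellate Judge); then Salazar (District Judge).
Brennan and Greco are each on senior status, so the next rule applies.
Brennan and Greco both have years on the bench 23 years, so the next rule applies.
Among Brennan and Greco, by date of commission (earlier first): Brennan (15 Jul 1995) before Greco (17 Jul 1995).
Among Abara, Baptiste, Adeyemi, Espinoza and Varga, on senior status before not on senior status: Abara, Baptiste, Adeyemi and Espinoza (on senior status) before Varga (not on senior status).
Among Abara, Baptiste, Adeyemi and Espinoza, by years on the bench (lower first): Abara and Baptiste (9 years) before Adeyemi (12 years) before Espinoza (26 years).
Among Abara and Baptiste, by date of commission (earlier first): Abara (8 Apr 2009) before Baptiste (15 Jul 2015).
Order: Brennan, Greco, Abara, Baptiste, Adeyemi, Espinoza, Varga, Salazar. So position 7.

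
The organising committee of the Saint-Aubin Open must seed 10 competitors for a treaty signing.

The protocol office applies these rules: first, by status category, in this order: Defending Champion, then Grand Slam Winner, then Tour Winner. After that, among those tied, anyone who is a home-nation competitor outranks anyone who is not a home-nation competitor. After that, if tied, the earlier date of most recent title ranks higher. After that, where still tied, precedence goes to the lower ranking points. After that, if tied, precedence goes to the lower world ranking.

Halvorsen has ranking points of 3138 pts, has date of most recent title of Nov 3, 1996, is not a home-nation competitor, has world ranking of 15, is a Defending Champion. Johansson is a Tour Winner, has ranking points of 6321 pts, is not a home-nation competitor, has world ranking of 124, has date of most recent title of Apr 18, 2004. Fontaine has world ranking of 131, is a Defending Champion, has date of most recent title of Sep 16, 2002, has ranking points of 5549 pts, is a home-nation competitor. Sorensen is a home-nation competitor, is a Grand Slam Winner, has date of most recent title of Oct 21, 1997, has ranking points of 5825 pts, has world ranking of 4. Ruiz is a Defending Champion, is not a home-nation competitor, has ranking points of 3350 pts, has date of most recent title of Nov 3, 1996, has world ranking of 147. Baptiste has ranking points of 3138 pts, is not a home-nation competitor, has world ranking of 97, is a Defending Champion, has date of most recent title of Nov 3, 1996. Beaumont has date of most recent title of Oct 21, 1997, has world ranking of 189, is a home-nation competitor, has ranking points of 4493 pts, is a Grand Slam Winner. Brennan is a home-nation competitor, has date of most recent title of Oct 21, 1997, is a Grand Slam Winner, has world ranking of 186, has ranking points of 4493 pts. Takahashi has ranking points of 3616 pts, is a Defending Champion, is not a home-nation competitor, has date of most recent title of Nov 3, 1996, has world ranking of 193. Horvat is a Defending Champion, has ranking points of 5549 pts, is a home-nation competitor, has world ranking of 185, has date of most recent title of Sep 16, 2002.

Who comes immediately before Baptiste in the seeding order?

By status category: Fontaine, Horvat, Halvorsen, Baptiste, Ruiz and Takahashi (Defending Champion); then Brennan, Beaumont and Sorensen (Grand Slam Winner); then Johansson (Tour Winner).
Among Fontaine, Horvat, Halvorsen, Baptiste, Ruiz and Takahashi, a home-nation competitor before not a home-nation competitor: Fontaine and Horvat (a home-nation competitor) before Halvorsen, Baptiste, Ruiz and Takahashi (not a home-nation competitor).
Fontaine and Horvat both have date of most recent title Sep 16, 2002, so the next rule applies.
Fontaine and Horvat both have ranking points 5549 pts, so the next rule applies.
Among Fontaine and Horvat, by world ranking (lower first): Fontaine (131) before Horvat (185).
Halvorsen, Baptiste, Ruiz and Takahashi all have date of most recent title Nov 3, 1996, so the next rule applies.
Among Halvorsen, Baptiste, Ruiz and Takahashi, by ranking points (lower first): Halvorsen and Baptiste (3138 pts) before Ruiz (3350 pts) before Takahashi (3616 pts).
Among Halvorsen and Baptiste, by world ranking (lower first): Halvorsen (15) before Baptiste (97).
Brennan, Beaumont and Sorensen are each a home-nation competitor, so the next rule applies.
Brennan, Beaumont and Sorensen all have date of most recent title Oct 21, 1997, so the next rule applies.
Among Brennan, Beaumont and Sorensen, by ranking points (lower first): Brennan and Beaumont (4493 pts) before Sorensen (5825 pts).
Among Brennan and Beaumont, by world ranking (lower first): Brennan (186) before Beaumont (189).
Order: Fontaine, Horvat, Halvorsen, Baptiste, Ruiz, Takahashi, Brennan, Beaumont, Sorensen, Johansson.

Halvorsen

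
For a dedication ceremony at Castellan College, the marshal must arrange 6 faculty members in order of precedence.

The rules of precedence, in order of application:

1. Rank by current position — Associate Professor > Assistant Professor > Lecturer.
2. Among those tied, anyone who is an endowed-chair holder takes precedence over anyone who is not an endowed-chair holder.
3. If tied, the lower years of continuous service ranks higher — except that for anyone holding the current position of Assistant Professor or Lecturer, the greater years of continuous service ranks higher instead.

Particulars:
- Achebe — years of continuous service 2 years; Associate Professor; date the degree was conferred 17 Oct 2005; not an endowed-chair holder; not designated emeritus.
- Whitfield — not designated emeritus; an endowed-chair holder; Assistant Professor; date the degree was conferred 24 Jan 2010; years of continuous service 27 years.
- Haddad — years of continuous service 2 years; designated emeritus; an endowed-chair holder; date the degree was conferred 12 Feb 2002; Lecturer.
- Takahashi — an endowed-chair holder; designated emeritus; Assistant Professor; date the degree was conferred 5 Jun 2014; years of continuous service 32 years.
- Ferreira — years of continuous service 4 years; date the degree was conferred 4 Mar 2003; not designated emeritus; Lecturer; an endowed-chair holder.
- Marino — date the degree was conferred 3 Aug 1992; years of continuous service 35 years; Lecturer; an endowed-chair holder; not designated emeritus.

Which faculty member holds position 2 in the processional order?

By current position: Achebe (Associate Professor); then Takahashi and Whitfield (Assistant Professor); then Marino, Ferreira and Haddad (Lecturer).
Takahashi and Whitfield are each an endowed-chair holder, so the next rule applies.
Among Takahashi and Whitfield, by years of continuous service (higher first) (reversed rule for this group): Takahashi (32 years) before Whitfield (27 years).
Marino, Ferreira and Haddad are each an endowed-chair holder, so the next rule applies.
Among Marino, Ferreira and Haddad, by years of continuous service (higher first) (reversed rule for this group): Marino (35 years) before Ferreira (4 years) before Haddad (2 years).
Order: Achebe, Takahashi, Whitfield, Marino, Ferreira, Haddad.

Takahashi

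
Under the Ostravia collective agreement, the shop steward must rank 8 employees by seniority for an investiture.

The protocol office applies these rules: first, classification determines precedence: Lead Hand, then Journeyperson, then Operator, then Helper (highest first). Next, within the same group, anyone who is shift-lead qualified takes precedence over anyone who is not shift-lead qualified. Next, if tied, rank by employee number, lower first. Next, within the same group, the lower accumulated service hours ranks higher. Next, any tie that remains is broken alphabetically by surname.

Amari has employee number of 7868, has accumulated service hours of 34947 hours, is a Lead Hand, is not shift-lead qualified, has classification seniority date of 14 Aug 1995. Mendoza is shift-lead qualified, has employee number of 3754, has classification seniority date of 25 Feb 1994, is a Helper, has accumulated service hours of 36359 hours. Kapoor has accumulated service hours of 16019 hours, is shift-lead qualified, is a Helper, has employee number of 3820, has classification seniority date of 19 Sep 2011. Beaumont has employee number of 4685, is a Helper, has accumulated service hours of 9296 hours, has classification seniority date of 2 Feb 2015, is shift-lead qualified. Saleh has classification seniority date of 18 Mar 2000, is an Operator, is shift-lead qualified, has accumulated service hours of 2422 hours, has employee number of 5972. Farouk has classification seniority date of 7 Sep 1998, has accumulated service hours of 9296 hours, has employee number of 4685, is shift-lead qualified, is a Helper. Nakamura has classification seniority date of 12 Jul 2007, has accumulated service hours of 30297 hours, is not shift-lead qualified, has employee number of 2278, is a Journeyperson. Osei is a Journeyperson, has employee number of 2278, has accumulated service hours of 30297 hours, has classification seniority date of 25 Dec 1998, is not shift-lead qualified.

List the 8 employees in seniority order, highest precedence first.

By classification: Amari (Lead Hand); then Nakamura and Osei (Journeyperson); then Saleh (Operator); then Mendoza, Kapoor, Beaumont and Farouk (Helper).
Nakamura and Osei are each not shift-lead qualified, so the next rule applies.
Nakamura and Osei both have employee number 2278, so the next rule applies.
Nakamura and Osei both have accumulated service hours 30297 hours, so the next rule applies.
Among Nakamura and Osei, alphabetically by surname: Nakamura before Osei.
Mendoza, Kapoor, Beaumont and Farouk are each shift-lead qualified, so the next rule applies.
Among Mendoza, Kapoor, Beaumont and Farouk, by employee number (lower first): Mendoza (3754) before Kapoor (3820) before Beaumont and Farouk (4685).
Beaumont and Farouk both have accumulated service hours 9296 hours, so the next rule applies.
Among Beaumont and Farouk, alphabetically by surname: Beaumont before Farouk.
Full order: Amari, Nakamura, Osei, Saleh, Mendoza, Kapoor, Beaumont, Farouk.

Amari, Nakamura, Osei, Saleh, Mendoza, Kapoor, Beaumont, Farouk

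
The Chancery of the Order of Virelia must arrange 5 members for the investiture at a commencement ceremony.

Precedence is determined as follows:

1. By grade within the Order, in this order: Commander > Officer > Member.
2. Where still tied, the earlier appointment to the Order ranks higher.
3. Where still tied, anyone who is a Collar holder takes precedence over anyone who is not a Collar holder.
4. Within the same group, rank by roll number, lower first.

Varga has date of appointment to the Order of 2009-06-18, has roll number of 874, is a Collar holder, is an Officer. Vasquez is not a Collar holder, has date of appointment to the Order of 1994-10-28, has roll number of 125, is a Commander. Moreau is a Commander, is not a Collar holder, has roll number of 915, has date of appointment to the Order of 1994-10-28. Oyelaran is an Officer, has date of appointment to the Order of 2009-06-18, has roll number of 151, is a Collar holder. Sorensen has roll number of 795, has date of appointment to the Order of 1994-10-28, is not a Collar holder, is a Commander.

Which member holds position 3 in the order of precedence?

Moreau

By grade within the Order: Vasquez, Sorensen and Moreau (Commander); then Oyelaran and Varga (Officer).
Vasquez, Sorensen and Moreau all have date of appointment to the Order 1994-10-28, so the next rule applies.
Vasquez, Sorensen and Moreau are each not a Collar holder, so the next rule applies.
Among Vasquez, Sorensen and Moreau, by roll number (lower first): Vasquez (125) before Sorensen (795) before Moreau (915).
Oyelaran and Varga both have date of appointment to the Order 2009-06-18, so the next rule applies.
Oyelaran and Varga are each a Collar holder, so the next rule applies.
Among Oyelaran and Varga, by roll number (lower first): Oyelaran (151) before Varga (874).
Order: Vasquez, Sorensen, Moreau, Oyelaran, Varga.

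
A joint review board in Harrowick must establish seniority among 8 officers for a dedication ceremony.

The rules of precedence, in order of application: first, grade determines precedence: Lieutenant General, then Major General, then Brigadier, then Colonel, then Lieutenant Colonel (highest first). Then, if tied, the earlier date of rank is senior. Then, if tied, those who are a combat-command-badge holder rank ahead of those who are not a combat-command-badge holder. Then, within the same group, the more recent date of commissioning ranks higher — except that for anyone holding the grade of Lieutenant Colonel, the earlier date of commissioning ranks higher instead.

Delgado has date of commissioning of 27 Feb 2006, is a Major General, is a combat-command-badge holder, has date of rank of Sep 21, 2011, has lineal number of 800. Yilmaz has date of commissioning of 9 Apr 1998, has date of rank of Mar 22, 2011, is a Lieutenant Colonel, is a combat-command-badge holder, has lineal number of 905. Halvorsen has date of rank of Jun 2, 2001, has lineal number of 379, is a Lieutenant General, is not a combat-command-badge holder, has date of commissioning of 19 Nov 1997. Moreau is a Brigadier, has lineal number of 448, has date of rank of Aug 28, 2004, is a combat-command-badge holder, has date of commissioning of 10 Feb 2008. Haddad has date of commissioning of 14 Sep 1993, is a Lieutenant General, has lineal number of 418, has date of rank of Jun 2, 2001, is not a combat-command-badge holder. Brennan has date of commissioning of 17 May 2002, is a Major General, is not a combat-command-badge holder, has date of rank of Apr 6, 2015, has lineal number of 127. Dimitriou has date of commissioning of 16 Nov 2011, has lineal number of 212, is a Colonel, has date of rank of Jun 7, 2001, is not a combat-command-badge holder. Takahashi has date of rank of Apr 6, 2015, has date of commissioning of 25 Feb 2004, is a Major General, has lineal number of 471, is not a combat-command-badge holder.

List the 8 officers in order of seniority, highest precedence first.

Halvorsen, Haddad, Delgado, Takahashi, Brennan, Moreau, Dimitriou, Yilmaz

By grade: Halvorsen and Haddad (Lieutenant General); then Delgado, Takahashi and Brennan (Major General); then Moreau (Brigadier); then Dimitriou (Colonel); then Yilmaz (Lieutenant Colonel).
Halvorsen and Haddad both have date of rank Jun 2, 2001, so the next rule applies.
Halvorsen and Haddad are each not a combat-command-badge holder, so the next rule applies.
Among Halvorsen and Haddad, by date of commissioning (later first): Halvorsen (19 Nov 1997) before Haddad (14 Sep 1993).
Among Delgado, Takahashi and Brennan, by date of rank (earlier first): Delgado (Sep 21, 2011) before Takahashi and Brennan (Apr 6, 2015).
Takahashi and Brennan are each not a combat-command-badge holder, so the next rule applies.
Among Takahashi and Brennan, by date of commissioning (later first): Takahashi (25 Feb 2004) before Brennan (17 May 2002).
Full order: Halvorsen, Haddad, Delgado, Takahashi, Brennan, Moreau, Dimitriou, Yilmaz.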